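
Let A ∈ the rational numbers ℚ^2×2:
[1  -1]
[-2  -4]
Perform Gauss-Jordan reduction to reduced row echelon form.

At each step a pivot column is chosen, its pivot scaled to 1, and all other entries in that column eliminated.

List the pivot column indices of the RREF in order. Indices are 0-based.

[1] R0 /= 1  ⇒  (1, -1)
     R1 -= -2·R0  ⇒  (0, -6)
[2] R1 /= -6  ⇒  (0, 1)
     R0 -= -1·R1  ⇒  (1, 0)

pivot columns: 0, 1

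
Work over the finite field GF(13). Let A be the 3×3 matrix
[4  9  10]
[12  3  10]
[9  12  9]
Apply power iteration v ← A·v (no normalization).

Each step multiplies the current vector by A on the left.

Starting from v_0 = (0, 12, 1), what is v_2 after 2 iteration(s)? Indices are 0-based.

v_0 = (0, 12, 1).
v_1 = A·v_0 = (1, 7, 10).
v_2 = A·v_1 = (11, 3, 1).

v_2 = (11, 3, 1)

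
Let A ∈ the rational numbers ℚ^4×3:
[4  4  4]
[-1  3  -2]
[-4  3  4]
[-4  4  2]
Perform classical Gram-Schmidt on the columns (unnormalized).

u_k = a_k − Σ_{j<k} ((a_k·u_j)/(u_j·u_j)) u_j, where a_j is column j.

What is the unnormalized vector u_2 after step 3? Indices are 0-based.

u_2 = (556/445, -1688/445, 1072/445, -94/445)

Step 1: u_0 = a_0 = (4, -1, -4, -4).
Step 2: u_1 = a_1 − (-15/49)·u_0 = (256/49, 132/49, 87/49, 136/49).
Step 3: u_2 = a_2 − (-6/49)·u_0 − (276/445)·u_1 = (556/445, -1688/445, 1072/445, -94/445).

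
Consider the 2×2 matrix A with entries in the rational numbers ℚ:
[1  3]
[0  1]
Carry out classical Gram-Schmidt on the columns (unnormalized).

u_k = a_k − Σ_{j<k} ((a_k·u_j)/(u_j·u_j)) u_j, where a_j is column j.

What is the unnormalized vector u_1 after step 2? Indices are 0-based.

u_1 = (0, 1)

Step 1: u_0 = a_0 = (1, 0).
Step 2: u_1 = a_1 − (3)·u_0 = (0, 1).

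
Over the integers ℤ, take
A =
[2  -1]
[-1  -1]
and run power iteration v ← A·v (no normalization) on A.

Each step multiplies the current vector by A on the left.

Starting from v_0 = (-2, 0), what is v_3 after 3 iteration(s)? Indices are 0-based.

v_3 = (-22, 8)

v_0 = (-2, 0).
v_1 = A·v_0 = (-4, 2).
v_2 = A·v_1 = (-10, 2).
v_3 = A·v_2 = (-22, 8).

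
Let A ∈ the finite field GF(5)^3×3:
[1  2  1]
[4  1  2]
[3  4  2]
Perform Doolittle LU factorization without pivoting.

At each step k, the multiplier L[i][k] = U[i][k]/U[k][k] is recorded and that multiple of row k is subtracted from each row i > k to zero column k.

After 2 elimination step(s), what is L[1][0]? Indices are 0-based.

L[1][0] = 4

[col 0] pivot 1
  R1 -= 4*R0 → (0, 3, 3)  (L[1][0] := 4)
  R2 -= 3*R0 → (0, 3, 4)  (L[2][0] := 3)
[col 1] pivot 3
  R2 -= 1*R1 → (0, 0, 1)  (L[2][1] := 1)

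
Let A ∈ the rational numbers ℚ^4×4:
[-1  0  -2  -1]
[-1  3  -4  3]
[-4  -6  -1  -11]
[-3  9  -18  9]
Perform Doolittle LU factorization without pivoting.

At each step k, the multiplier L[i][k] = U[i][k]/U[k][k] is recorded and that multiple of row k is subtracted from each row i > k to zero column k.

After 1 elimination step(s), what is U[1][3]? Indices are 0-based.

U[1][3] = 4

k=0: U[0][0]=-1
  eliminate (1,0): mult=1, new row 1: (0, 3, -2, 4); set L[1][0]=1
  eliminate (2,0): mult=4, new row 2: (0, -6, 7, -7); set L[2][0]=4
  eliminate (3,0): mult=3, new row 3: (0, 9, -12, 12); set L[3][0]=3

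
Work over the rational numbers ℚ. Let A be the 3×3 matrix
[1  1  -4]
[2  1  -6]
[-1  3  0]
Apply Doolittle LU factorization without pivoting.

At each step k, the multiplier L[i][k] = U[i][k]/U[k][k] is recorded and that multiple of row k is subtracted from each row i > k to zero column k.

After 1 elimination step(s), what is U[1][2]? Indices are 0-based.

U[1][2] = 2

Step 1: pivot at (0,0) is 1.
  row1 ← row1 − (2)·row0  ⇒  L[1][0]=2, U row1=(0, -1, 2)
  row2 ← row2 − (-1)·row0  ⇒  L[2][0]=-1, U row2=(0, 4, -4)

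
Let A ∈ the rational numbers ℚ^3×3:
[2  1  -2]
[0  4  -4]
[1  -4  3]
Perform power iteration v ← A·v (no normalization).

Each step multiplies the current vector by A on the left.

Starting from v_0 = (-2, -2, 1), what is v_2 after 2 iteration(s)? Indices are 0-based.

v_2 = (-46, -84, 67)

v_0 = (-2, -2, 1).
v_1 = A·v_0 = (-8, -12, 9).
v_2 = A·v_1 = (-46, -84, 67).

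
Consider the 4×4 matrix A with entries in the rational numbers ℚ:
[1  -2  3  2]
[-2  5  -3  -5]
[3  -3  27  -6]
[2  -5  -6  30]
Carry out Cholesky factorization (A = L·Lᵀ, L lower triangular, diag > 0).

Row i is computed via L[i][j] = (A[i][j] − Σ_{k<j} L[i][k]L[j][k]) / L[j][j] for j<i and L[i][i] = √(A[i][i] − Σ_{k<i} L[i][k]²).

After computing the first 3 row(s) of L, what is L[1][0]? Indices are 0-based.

L[1][0] = -2

Step 1: L[0][0] = √(1) = 1.
  L[1][0] = (-2) / L[0][0] = -2.
Step 2: L[1][1] = √(1) = 1.
  L[2][0] = (3) / L[0][0] = 3.
  L[2][1] = (3) / L[1][1] = 3.
Step 3: L[2][2] = √(9) = 3.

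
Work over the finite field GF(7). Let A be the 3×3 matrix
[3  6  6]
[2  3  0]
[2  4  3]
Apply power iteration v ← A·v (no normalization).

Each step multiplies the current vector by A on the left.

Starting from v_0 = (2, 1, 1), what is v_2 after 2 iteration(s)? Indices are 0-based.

v_2 = (1, 1, 6)

v_0 = (2, 1, 1).
v_1 = A·v_0 = (4, 0, 4).
v_2 = A·v_1 = (1, 1, 6).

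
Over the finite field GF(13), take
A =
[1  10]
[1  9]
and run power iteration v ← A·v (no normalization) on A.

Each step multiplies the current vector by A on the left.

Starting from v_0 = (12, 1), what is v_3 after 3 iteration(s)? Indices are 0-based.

v_0 = (12, 1).
v_1 = A·v_0 = (9, 8).
v_2 = A·v_1 = (11, 3).
v_3 = A·v_2 = (2, 12).

v_3 = (2, 12)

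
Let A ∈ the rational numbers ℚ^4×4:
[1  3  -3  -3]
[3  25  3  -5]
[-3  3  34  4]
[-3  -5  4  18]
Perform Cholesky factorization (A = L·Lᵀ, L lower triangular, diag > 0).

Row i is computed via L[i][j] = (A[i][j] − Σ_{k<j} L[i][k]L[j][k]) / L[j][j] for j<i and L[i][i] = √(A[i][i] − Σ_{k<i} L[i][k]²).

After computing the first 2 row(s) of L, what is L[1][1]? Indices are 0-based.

Step 1: L[0][0] = √(1) = 1.
  L[1][0] = (3) / L[0][0] = 3.
Step 2: L[1][1] = √(16) = 4.

L[1][1] = 4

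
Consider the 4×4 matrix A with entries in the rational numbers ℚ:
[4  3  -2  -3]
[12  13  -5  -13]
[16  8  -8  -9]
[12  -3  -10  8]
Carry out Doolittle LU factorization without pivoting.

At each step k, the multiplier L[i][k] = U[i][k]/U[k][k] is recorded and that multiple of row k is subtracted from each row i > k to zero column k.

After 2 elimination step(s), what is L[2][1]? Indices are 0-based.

Step 1: pivot at (0,0) is 4.
  row1 ← row1 − (3)·row0  ⇒  L[1][0]=3, U row1=(0, 4, 1, -4)
  row2 ← row2 − (4)·row0  ⇒  L[2][0]=4, U row2=(0, -4, 0, 3)
  row3 ← row3 − (3)·row0  ⇒  L[3][0]=3, U row3=(0, -12, -4, 17)
Step 2: pivot at (1,1) is 4.
  row2 ← row2 − (-1)·row1  ⇒  L[2][1]=-1, U row2=(0, 0, 1, -1)
  row3 ← row3 − (-3)·row1  ⇒  L[3][1]=-3, U row3=(0, 0, -1, 5)

L[2][1] = -1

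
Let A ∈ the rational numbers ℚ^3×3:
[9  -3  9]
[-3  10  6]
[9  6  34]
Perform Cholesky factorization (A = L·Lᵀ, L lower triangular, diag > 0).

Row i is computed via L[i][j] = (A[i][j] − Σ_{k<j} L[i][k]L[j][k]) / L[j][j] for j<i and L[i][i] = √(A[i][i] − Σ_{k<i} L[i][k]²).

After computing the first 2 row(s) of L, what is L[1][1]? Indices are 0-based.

Step 1: L[0][0] = √(9) = 3.
  L[1][0] = (-3) / L[0][0] = -1.
Step 2: L[1][1] = √(9) = 3.

L[1][1] = 3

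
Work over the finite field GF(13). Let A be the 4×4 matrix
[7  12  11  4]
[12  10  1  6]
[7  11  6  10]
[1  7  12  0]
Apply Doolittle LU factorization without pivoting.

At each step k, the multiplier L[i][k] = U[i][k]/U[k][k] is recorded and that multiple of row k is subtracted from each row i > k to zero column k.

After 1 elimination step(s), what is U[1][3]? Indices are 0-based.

U[1][3] = 1

Step 1: pivot at (0,0) is 7.
  row1 ← row1 − (11)·row0  ⇒  L[1][0]=11, U row1=(0, 8, 10, 1)
  row2 ← row2 − (1)·row0  ⇒  L[2][0]=1, U row2=(0, 12, 8, 6)
  row3 ← row3 − (2)·row0  ⇒  L[3][0]=2, U row3=(0, 9, 3, 5)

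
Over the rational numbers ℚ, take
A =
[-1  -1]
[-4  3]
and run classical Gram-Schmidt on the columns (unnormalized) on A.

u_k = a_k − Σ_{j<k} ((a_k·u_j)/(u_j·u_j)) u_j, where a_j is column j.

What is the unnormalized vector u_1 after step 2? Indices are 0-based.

u_1 = (-28/17, 7/17)

Step 1: u_0 = a_0 = (-1, -4).
Step 2: u_1 = a_1 − (-11/17)·u_0 = (-28/17, 7/17).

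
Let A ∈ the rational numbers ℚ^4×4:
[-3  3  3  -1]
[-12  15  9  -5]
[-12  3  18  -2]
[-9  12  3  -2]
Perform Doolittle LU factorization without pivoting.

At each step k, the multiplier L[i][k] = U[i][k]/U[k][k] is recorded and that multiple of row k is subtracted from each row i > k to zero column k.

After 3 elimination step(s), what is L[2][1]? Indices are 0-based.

Step 1: pivot at (0,0) is -3.
  row1 ← row1 − (4)·row0  ⇒  L[1][0]=4, U row1=(0, 3, -3, -1)
  row2 ← row2 − (4)·row0  ⇒  L[2][0]=4, U row2=(0, -9, 6, 2)
  row3 ← row3 − (3)·row0  ⇒  L[3][0]=3, U row3=(0, 3, -6, 1)
Step 2: pivot at (1,1) is 3.
  row2 ← row2 − (-3)·row1  ⇒  L[2][1]=-3, U row2=(0, 0, -3, -1)
  row3 ← row3 − (1)·row1  ⇒  L[3][1]=1, U row3=(0, 0, -3, 2)
Step 3: pivot at (2,2) is -3.
  row3 ← row3 − (1)·row2  ⇒  L[3][2]=1, U row3=(0, 0, 0, 3)

L[2][1] = -3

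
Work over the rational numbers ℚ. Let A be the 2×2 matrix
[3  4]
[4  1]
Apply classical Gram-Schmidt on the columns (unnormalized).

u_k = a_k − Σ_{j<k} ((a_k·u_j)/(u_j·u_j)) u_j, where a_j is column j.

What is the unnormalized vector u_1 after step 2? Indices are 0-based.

u_1 = (52/25, -39/25)

Step 1: u_0 = a_0 = (3, 4).
Step 2: u_1 = a_1 − (16/25)·u_0 = (52/25, -39/25).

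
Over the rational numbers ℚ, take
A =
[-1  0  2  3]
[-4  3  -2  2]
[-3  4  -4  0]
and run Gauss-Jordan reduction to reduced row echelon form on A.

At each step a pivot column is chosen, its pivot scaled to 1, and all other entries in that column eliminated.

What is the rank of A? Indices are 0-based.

[1] R0 /= -1  ⇒  (1, 0, -2, -3)
     R1 -= -4·R0  ⇒  (0, 3, -10, -10)
     R2 -= -3·R0  ⇒  (0, 4, -10, -9)
[2] R1 /= 3  ⇒  (0, 1, -10/3, -10/3)
     R2 -= 4·R1  ⇒  (0, 0, 10/3, 13/3)
[3] R2 /= 10/3  ⇒  (0, 0, 1, 13/10)
     R0 -= -2·R2  ⇒  (1, 0, 0, -2/5)
     R1 -= -10/3·R2  ⇒  (0, 1, 0, 1)

rank = 3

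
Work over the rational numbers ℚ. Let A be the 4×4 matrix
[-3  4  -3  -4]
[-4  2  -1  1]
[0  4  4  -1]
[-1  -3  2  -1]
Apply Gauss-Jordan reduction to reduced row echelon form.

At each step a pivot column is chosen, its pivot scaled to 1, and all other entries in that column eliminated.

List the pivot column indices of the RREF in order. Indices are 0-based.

[1] R0 /= -3  ⇒  (1, -4/3, 1, 4/3)
     R1 -= -4·R0  ⇒  (0, -10/3, 3, 19/3)
     R3 -= -1·R0  ⇒  (0, -13/3, 3, 1/3)
[2] R1 /= -10/3  ⇒  (0, 1, -9/10, -19/10)
     R0 -= -4/3·R1  ⇒  (1, 0, -1/5, -6/5)
     R2 -= 4·R1  ⇒  (0, 0, 38/5, 33/5)
     R3 -= -13/3·R1  ⇒  (0, 0, -9/10, -79/10)
[3] R2 /= 38/5  ⇒  (0, 0, 1, 33/38)
     R0 -= -1/5·R2  ⇒  (1, 0, 0, -39/38)
     R1 -= -9/10·R2  ⇒  (0, 1, 0, -85/76)
     R3 -= -9/10·R2  ⇒  (0, 0, 0, -541/76)
[4] R3 /= -541/76  ⇒  (0, 0, 0, 1)
     R0 -= -39/38·R3  ⇒  (1, 0, 0, 0)
     R1 -= -85/76·R3  ⇒  (0, 1, 0, 0)
     R2 -= 33/38·R3  ⇒  (0, 0, 1, 0)

pivot columns: 0, 1, 2, 3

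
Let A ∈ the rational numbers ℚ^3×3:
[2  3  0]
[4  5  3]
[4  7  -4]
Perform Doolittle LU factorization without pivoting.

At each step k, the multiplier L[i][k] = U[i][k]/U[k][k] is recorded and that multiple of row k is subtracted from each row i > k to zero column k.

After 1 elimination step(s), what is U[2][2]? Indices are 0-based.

U[2][2] = -4

k=0: U[0][0]=2
  eliminate (1,0): mult=2, new row 1: (0, -1, 3); set L[1][0]=2
  eliminate (2,0): mult=2, new row 2: (0, 1, -4); set L[2][0]=2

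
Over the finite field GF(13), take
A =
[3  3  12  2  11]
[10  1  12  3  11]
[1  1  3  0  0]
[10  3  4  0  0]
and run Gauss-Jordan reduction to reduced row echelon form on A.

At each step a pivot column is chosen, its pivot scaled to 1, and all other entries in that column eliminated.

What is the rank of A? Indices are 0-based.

rank = 4

pivot(0,0)=3: scale R0 → (1, 1, 4, 5, 8)
  clear (1,0): R1 −= (10)R0 → (0, 4, 11, 5, 9)
  clear (2,0): R2 −= (1)R0 → (0, 0, 12, 8, 5)
  clear (3,0): R3 −= (10)R0 → (0, 6, 3, 2, 11)
pivot(1,1)=4: scale R1 → (0, 1, 6, 11, 12)
  clear (0,1): R0 −= (1)R1 → (1, 0, 11, 7, 9)
  clear (3,1): R3 −= (6)R1 → (0, 0, 6, 1, 4)
pivot(2,2)=12: scale R2 → (0, 0, 1, 5, 8)
  clear (0,2): R0 −= (11)R2 → (1, 0, 0, 4, 12)
  clear (1,2): R1 −= (6)R2 → (0, 1, 0, 7, 3)
  clear (3,2): R3 −= (6)R2 → (0, 0, 0, 10, 8)
pivot(3,3)=10: scale R3 → (0, 0, 0, 1, 6)
  clear (0,3): R0 −= (4)R3 → (1, 0, 0, 0, 1)
  clear (1,3): R1 −= (7)R3 → (0, 1, 0, 0, 0)
  clear (2,3): R2 −= (5)R3 → (0, 0, 1, 0, 4)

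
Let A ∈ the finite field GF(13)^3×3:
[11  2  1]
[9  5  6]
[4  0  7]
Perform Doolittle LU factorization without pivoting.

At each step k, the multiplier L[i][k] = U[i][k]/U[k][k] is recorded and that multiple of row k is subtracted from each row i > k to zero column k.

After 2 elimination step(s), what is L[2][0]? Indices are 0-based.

L[2][0] = 11

[col 0] pivot 11
  R1 -= 2*R0 → (0, 1, 4)  (L[1][0] := 2)
  R2 -= 11*R0 → (0, 4, 9)  (L[2][0] := 11)
[col 1] pivot 1
  R2 -= 4*R1 → (0, 0, 6)  (L[2][1] := 4)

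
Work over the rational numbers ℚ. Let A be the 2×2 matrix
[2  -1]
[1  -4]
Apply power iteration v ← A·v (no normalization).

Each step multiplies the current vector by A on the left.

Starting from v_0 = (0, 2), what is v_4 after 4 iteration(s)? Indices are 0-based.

v_0 = (0, 2).
v_1 = A·v_0 = (-2, -8).
v_2 = A·v_1 = (4, 30).
v_3 = A·v_2 = (-22, -116).
v_4 = A·v_3 = (72, 442).

v_4 = (72, 442)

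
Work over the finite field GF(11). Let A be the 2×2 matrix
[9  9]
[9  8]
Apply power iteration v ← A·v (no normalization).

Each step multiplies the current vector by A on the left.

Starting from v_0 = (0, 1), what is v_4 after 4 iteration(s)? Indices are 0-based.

v_4 = (1, 5)

v_0 = (0, 1).
v_1 = A·v_0 = (9, 8).
v_2 = A·v_1 = (10, 2).
v_3 = A·v_2 = (9, 7).
v_4 = A·v_3 = (1, 5).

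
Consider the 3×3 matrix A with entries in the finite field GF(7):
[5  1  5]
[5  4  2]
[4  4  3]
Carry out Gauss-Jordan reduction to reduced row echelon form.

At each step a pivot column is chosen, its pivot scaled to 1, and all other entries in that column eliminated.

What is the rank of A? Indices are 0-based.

rank = 3

[1] R0 /= 5  ⇒  (1, 3, 1)
     R1 -= 5·R0  ⇒  (0, 3, 4)
     R2 -= 4·R0  ⇒  (0, 6, 6)
[2] R1 /= 3  ⇒  (0, 1, 6)
     R0 -= 3·R1  ⇒  (1, 0, 4)
     R2 -= 6·R1  ⇒  (0, 0, 5)
[3] R2 /= 5  ⇒  (0, 0, 1)
     R0 -= 4·R2  ⇒  (1, 0, 0)
     R1 -= 6·R2  ⇒  (0, 1, 0)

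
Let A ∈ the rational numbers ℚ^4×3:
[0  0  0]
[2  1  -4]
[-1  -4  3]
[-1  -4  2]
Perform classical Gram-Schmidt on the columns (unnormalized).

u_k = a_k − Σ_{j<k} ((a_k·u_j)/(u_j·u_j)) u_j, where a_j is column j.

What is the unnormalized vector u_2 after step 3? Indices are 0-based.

Step 1: u_0 = a_0 = (0, 2, -1, -1).
Step 2: u_1 = a_1 − (5/3)·u_0 = (0, -7/3, -7/3, -7/3).
Step 3: u_2 = a_2 − (-13/6)·u_0 − (-1/7)·u_1 = (0, 0, 1/2, -1/2).

u_2 = (0, 0, 1/2, -1/2)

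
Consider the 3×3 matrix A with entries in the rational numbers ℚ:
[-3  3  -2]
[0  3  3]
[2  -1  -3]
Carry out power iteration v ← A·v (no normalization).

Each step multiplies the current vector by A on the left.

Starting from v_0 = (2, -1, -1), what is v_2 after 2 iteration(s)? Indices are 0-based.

v_2 = (-13, 6, -32)

v_0 = (2, -1, -1).
v_1 = A·v_0 = (-7, -6, 8).
v_2 = A·v_1 = (-13, 6, -32).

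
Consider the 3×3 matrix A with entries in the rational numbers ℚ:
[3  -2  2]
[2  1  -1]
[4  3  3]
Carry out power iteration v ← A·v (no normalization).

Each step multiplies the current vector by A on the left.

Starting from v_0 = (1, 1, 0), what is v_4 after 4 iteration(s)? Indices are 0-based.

v_4 = (623, 56, 798)

v_0 = (1, 1, 0).
v_1 = A·v_0 = (1, 3, 7).
v_2 = A·v_1 = (11, -2, 34).
v_3 = A·v_2 = (105, -14, 140).
v_4 = A·v_3 = (623, 56, 798).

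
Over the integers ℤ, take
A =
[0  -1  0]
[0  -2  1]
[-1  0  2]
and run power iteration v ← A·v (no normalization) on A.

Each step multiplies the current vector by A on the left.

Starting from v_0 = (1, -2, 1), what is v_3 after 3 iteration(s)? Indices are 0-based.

v_0 = (1, -2, 1).
v_1 = A·v_0 = (2, 5, 1).
v_2 = A·v_1 = (-5, -9, 0).
v_3 = A·v_2 = (9, 18, 5).

v_3 = (9, 18, 5)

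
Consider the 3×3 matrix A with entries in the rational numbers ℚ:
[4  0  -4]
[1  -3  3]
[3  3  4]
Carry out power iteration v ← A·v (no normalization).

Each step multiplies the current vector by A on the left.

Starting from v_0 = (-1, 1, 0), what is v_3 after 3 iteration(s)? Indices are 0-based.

v_3 = (32, -112, -120)

v_0 = (-1, 1, 0).
v_1 = A·v_0 = (-4, -4, 0).
v_2 = A·v_1 = (-16, 8, -24).
v_3 = A·v_2 = (32, -112, -120).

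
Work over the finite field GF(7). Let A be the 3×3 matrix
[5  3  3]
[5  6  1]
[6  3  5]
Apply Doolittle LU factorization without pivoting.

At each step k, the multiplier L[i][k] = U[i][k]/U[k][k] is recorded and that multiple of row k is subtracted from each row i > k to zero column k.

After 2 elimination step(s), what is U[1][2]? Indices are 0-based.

U[1][2] = 5

[col 0] pivot 5
  R1 -= 1*R0 → (0, 3, 5)  (L[1][0] := 1)
  R2 -= 4*R0 → (0, 5, 0)  (L[2][0] := 4)
[col 1] pivot 3
  R2 -= 4*R1 → (0, 0, 1)  (L[2][1] := 4)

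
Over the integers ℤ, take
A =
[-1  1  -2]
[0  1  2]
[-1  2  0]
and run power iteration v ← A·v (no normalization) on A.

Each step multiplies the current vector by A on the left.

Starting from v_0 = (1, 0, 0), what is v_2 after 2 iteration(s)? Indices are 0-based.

v_0 = (1, 0, 0).
v_1 = A·v_0 = (-1, 0, -1).
v_2 = A·v_1 = (3, -2, 1).

v_2 = (3, -2, 1)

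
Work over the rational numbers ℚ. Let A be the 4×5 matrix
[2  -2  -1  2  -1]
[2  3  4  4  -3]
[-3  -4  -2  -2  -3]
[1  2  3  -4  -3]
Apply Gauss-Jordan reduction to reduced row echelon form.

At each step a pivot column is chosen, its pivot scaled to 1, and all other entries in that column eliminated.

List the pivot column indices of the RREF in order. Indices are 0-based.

pivot(0,0)=2: scale R0 → (1, -1, -1/2, 1, -1/2)
  clear (1,0): R1 −= (2)R0 → (0, 5, 5, 2, -2)
  clear (2,0): R2 −= (-3)R0 → (0, -7, -7/2, 1, -9/2)
  clear (3,0): R3 −= (1)R0 → (0, 3, 7/2, -5, -5/2)
pivot(1,1)=5: scale R1 → (0, 1, 1, 2/5, -2/5)
  clear (0,1): R0 −= (-1)R1 → (1, 0, 1/2, 7/5, -9/10)
  clear (2,1): R2 −= (-7)R1 → (0, 0, 7/2, 19/5, -73/10)
  clear (3,1): R3 −= (3)R1 → (0, 0, 1/2, -31/5, -13/10)
pivot(2,2)=7/2: scale R2 → (0, 0, 1, 38/35, -73/35)
  clear (0,2): R0 −= (1/2)R2 → (1, 0, 0, 6/7, 1/7)
  clear (1,2): R1 −= (1)R2 → (0, 1, 0, -24/35, 59/35)
  clear (3,2): R3 −= (1/2)R2 → (0, 0, 0, -236/35, -9/35)
pivot(3,3)=-236/35: scale R3 → (0, 0, 0, 1, 9/236)
  clear (0,3): R0 −= (6/7)R3 → (1, 0, 0, 0, 13/118)
  clear (1,3): R1 −= (-24/35)R3 → (0, 1, 0, 0, 101/59)
  clear (2,3): R2 −= (38/35)R3 → (0, 0, 1, 0, -251/118)

pivot columns: 0, 1, 2, 3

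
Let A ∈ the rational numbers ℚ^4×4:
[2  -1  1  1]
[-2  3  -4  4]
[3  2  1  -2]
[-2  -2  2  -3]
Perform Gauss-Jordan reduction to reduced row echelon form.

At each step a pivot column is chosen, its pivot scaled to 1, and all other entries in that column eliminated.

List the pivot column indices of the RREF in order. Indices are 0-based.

pivot columns: 0, 1, 2, 3

step 1: normalize row 0 (÷2) = (1, -1/2, 1/2, 1/2)
  row 1: subtract -2×row0 = (0, 2, -3, 5)
  row 2: subtract 3×row0 = (0, 7/2, -1/2, -7/2)
  row 3: subtract -2×row0 = (0, -3, 3, -2)
step 2: normalize row 1 (÷2) = (0, 1, -3/2, 5/2)
  row 0: subtract -1/2×row1 = (1, 0, -1/4, 7/4)
  row 2: subtract 7/2×row1 = (0, 0, 19/4, -49/4)
  row 3: subtract -3×row1 = (0, 0, -3/2, 11/2)
step 3: normalize row 2 (÷19/4) = (0, 0, 1, -49/19)
  row 0: subtract -1/4×row2 = (1, 0, 0, 21/19)
  row 1: subtract -3/2×row2 = (0, 1, 0, -26/19)
  row 3: subtract -3/2×row2 = (0, 0, 0, 31/19)
step 4: normalize row 3 (÷31/19) = (0, 0, 0, 1)
  row 0: subtract 21/19×row3 = (1, 0, 0, 0)
  row 1: subtract -26/19×row3 = (0, 1, 0, 0)
  row 2: subtract -49/19×row3 = (0, 0, 1, 0)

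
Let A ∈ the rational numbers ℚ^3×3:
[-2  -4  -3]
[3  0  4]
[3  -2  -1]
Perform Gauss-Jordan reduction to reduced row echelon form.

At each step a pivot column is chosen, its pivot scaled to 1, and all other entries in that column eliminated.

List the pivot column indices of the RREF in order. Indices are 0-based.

pivot columns: 0, 1, 2

step 1: normalize row 0 (÷-2) = (1, 2, 3/2)
  row 1: subtract 3×row0 = (0, -6, -1/2)
  row 2: subtract 3×row0 = (0, -8, -11/2)
step 2: normalize row 1 (÷-6) = (0, 1, 1/12)
  row 0: subtract 2×row1 = (1, 0, 4/3)
  row 2: subtract -8×row1 = (0, 0, -29/6)
step 3: normalize row 2 (÷-29/6) = (0, 0, 1)
  row 0: subtract 4/3×row2 = (1, 0, 0)
  row 1: subtract 1/12×row2 = (0, 1, 0)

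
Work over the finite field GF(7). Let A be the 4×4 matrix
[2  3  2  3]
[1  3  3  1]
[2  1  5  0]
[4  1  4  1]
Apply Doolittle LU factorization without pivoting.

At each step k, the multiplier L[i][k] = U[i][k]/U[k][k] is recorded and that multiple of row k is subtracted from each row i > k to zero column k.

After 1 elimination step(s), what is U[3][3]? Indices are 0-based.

U[3][3] = 2

[col 0] pivot 2
  R1 -= 4*R0 → (0, 5, 2, 3)  (L[1][0] := 4)
  R2 -= 1*R0 → (0, 5, 3, 4)  (L[2][0] := 1)
  R3 -= 2*R0 → (0, 2, 0, 2)  (L[3][0] := 2)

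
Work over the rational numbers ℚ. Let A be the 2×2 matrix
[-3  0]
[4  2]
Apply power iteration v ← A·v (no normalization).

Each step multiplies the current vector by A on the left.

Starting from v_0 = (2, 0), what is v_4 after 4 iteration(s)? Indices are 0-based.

v_4 = (162, -104)

v_0 = (2, 0).
v_1 = A·v_0 = (-6, 8).
v_2 = A·v_1 = (18, -8).
v_3 = A·v_2 = (-54, 56).
v_4 = A·v_3 = (162, -104).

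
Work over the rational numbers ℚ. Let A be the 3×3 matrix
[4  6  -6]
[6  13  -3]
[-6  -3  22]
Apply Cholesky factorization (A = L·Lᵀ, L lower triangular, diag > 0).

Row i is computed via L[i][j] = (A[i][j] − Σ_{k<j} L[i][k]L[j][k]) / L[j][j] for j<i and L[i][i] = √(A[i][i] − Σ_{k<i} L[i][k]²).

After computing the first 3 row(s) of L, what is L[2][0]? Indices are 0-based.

Step 1: L[0][0] = √(4) = 2.
  L[1][0] = (6) / L[0][0] = 3.
Step 2: L[1][1] = √(4) = 2.
  L[2][0] = (-6) / L[0][0] = -3.
  L[2][1] = (6) / L[1][1] = 3.
Step 3: L[2][2] = √(4) = 2.

L[2][0] = -3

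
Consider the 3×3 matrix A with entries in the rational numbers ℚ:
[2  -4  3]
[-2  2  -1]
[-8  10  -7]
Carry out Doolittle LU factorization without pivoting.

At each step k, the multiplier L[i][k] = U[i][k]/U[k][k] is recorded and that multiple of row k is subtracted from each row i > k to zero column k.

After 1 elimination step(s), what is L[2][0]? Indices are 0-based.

k=0: U[0][0]=2
  eliminate (1,0): mult=-1, new row 1: (0, -2, 2); set L[1][0]=-1
  eliminate (2,0): mult=-4, new row 2: (0, -6, 5); set L[2][0]=-4

L[2][0] = -4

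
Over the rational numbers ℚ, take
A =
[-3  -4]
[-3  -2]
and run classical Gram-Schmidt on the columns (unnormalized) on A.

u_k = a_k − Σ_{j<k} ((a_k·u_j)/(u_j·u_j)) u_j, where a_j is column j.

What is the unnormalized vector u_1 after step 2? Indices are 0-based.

Step 1: u_0 = a_0 = (-3, -3).
Step 2: u_1 = a_1 − (1)·u_0 = (-1, 1).

u_1 = (-1, 1)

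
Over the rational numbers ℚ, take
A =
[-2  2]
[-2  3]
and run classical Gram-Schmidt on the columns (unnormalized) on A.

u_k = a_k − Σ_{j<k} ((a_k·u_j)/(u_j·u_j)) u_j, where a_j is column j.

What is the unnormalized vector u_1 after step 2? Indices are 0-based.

u_1 = (-1/2, 1/2)

Step 1: u_0 = a_0 = (-2, -2).
Step 2: u_1 = a_1 − (-5/4)·u_0 = (-1/2, 1/2).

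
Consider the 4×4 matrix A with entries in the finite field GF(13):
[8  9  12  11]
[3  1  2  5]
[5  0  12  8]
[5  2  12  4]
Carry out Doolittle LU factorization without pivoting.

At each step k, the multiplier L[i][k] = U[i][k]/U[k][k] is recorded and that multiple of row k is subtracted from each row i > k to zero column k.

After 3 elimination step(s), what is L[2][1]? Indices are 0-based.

L[2][1] = 1

[col 0] pivot 8
  R1 -= 2*R0 → (0, 9, 4, 9)  (L[1][0] := 2)
  R2 -= 12*R0 → (0, 9, 11, 6)  (L[2][0] := 12)
  R3 -= 12*R0 → (0, 11, 11, 2)  (L[3][0] := 12)
[col 1] pivot 9
  R2 -= 1*R1 → (0, 0, 7, 10)  (L[2][1] := 1)
  R3 -= 7*R1 → (0, 0, 9, 4)  (L[3][1] := 7)
[col 2] pivot 7
  R3 -= 5*R2 → (0, 0, 0, 6)  (L[3][2] := 5)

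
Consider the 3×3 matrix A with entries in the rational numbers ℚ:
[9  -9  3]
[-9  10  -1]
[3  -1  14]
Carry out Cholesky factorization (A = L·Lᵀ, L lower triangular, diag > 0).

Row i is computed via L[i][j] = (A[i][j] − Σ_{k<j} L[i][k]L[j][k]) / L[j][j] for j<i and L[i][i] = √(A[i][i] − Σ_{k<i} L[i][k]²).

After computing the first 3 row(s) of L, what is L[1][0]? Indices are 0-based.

L[1][0] = -3

Step 1: L[0][0] = √(9) = 3.
  L[1][0] = (-9) / L[0][0] = -3.
Step 2: L[1][1] = √(1) = 1.
  L[2][0] = (3) / L[0][0] = 1.
  L[2][1] = (2) / L[1][1] = 2.
Step 3: L[2][2] = √(9) = 3.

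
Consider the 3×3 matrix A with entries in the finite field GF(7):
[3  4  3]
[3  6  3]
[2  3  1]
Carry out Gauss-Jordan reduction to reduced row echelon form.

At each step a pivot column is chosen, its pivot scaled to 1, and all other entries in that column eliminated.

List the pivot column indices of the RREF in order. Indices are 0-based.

pivot columns: 0, 1, 2

step 1: normalize row 0 (÷3) = (1, 6, 1)
  row 1: subtract 3×row0 = (0, 2, 0)
  row 2: subtract 2×row0 = (0, 5, 6)
step 2: normalize row 1 (÷2) = (0, 1, 0)
  row 0: subtract 6×row1 = (1, 0, 1)
  row 2: subtract 5×row1 = (0, 0, 6)
step 3: normalize row 2 (÷6) = (0, 0, 1)
  row 0: subtract 1×row2 = (1, 0, 0)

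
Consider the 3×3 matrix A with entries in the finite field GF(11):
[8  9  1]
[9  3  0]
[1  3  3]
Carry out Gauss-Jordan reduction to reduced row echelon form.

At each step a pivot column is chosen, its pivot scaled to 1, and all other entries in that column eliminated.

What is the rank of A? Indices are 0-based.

rank = 3

step 1: normalize row 0 (÷8) = (1, 8, 7)
  row 1: subtract 9×row0 = (0, 8, 3)
  row 2: subtract 1×row0 = (0, 6, 7)
step 2: normalize row 1 (÷8) = (0, 1, 10)
  row 0: subtract 8×row1 = (1, 0, 4)
  row 2: subtract 6×row1 = (0, 0, 2)
step 3: normalize row 2 (÷2) = (0, 0, 1)
  row 0: subtract 4×row2 = (1, 0, 0)
  row 1: subtract 10×row2 = (0, 1, 0)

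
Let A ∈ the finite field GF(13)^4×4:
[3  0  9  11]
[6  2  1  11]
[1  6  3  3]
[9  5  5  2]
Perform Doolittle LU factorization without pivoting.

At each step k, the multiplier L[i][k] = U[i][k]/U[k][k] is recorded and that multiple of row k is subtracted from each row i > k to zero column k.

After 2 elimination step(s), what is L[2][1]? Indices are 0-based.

L[2][1] = 3

k=0: U[0][0]=3
  eliminate (1,0): mult=2, new row 1: (0, 2, 9, 2); set L[1][0]=2
  eliminate (2,0): mult=9, new row 2: (0, 6, 0, 8); set L[2][0]=9
  eliminate (3,0): mult=3, new row 3: (0, 5, 4, 8); set L[3][0]=3
k=1: U[1][1]=2
  eliminate (2,1): mult=3, new row 2: (0, 0, 12, 2); set L[2][1]=3
  eliminate (3,1): mult=9, new row 3: (0, 0, 1, 3); set L[3][1]=9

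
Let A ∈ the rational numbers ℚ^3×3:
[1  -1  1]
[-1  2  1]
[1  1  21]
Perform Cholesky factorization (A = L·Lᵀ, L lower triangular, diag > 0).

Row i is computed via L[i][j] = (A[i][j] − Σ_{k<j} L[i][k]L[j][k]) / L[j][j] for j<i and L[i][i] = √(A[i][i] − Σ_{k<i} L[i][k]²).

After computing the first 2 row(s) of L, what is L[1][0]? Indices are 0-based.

L[1][0] = -1

Step 1: L[0][0] = √(1) = 1.
  L[1][0] = (-1) / L[0][0] = -1.
Step 2: L[1][1] = √(1) = 1.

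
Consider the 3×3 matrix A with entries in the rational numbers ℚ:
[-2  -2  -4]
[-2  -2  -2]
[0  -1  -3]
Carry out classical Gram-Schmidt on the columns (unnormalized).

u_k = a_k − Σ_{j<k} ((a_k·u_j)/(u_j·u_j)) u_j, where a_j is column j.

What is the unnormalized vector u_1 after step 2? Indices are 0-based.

Step 1: u_0 = a_0 = (-2, -2, 0).
Step 2: u_1 = a_1 − (1)·u_0 = (0, 0, -1).

u_1 = (0, 0, -1)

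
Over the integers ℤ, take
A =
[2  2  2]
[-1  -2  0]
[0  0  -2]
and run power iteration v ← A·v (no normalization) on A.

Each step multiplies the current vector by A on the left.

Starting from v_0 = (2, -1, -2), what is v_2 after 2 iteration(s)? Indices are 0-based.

v_0 = (2, -1, -2).
v_1 = A·v_0 = (-2, 0, 4).
v_2 = A·v_1 = (4, 2, -8).

v_2 = (4, 2, -8)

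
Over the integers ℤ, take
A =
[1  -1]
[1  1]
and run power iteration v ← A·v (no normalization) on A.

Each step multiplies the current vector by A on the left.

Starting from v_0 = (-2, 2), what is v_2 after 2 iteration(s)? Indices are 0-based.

v_0 = (-2, 2).
v_1 = A·v_0 = (-4, 0).
v_2 = A·v_1 = (-4, -4).

v_2 = (-4, -4)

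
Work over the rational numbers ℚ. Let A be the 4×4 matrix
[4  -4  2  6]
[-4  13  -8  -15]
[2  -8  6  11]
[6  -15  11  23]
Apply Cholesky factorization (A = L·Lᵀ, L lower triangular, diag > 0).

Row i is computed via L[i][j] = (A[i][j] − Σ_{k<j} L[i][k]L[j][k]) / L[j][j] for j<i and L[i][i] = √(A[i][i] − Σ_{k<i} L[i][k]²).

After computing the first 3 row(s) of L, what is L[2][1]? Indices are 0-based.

L[2][1] = -2

Step 1: L[0][0] = √(4) = 2.
  L[1][0] = (-4) / L[0][0] = -2.
Step 2: L[1][1] = √(9) = 3.
  L[2][0] = (2) / L[0][0] = 1.
  L[2][1] = (-6) / L[1][1] = -2.
Step 3: L[2][2] = √(1) = 1.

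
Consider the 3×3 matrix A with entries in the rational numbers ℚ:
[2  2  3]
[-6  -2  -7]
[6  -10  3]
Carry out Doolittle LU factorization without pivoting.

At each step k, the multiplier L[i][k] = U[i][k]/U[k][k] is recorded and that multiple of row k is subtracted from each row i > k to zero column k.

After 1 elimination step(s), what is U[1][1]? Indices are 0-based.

Step 1: pivot at (0,0) is 2.
  row1 ← row1 − (-3)·row0  ⇒  L[1][0]=-3, U row1=(0, 4, 2)
  row2 ← row2 − (3)·row0  ⇒  L[2][0]=3, U row2=(0, -16, -6)

U[1][1] = 4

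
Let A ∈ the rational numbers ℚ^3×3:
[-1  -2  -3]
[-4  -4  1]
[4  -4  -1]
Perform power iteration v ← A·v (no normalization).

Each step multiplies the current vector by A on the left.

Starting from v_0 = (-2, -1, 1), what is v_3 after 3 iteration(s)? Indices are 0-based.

v_3 = (263, 249, 239)

v_0 = (-2, -1, 1).
v_1 = A·v_0 = (1, 13, -5).
v_2 = A·v_1 = (-12, -61, -43).
v_3 = A·v_2 = (263, 249, 239).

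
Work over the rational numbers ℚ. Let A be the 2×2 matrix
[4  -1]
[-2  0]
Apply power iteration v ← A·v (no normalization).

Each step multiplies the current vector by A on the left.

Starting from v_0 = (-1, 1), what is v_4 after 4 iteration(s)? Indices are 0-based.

v_4 = (-436, 196)

v_0 = (-1, 1).
v_1 = A·v_0 = (-5, 2).
v_2 = A·v_1 = (-22, 10).
v_3 = A·v_2 = (-98, 44).
v_4 = A·v_3 = (-436, 196).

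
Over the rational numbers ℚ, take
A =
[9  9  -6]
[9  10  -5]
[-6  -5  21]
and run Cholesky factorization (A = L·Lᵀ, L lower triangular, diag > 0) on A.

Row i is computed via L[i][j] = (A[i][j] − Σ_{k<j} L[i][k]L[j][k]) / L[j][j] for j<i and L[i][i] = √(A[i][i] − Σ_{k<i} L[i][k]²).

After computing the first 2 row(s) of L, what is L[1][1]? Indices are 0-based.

L[1][1] = 1

Step 1: L[0][0] = √(9) = 3.
  L[1][0] = (9) / L[0][0] = 3.
Step 2: L[1][1] = √(1) = 1.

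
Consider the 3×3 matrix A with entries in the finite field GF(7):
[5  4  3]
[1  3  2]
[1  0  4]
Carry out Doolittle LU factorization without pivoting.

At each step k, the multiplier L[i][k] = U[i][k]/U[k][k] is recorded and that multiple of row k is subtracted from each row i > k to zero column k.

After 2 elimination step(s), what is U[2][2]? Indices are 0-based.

[col 0] pivot 5
  R1 -= 3*R0 → (0, 5, 0)  (L[1][0] := 3)
  R2 -= 3*R0 → (0, 2, 2)  (L[2][0] := 3)
[col 1] pivot 5
  R2 -= 6*R1 → (0, 0, 2)  (L[2][1] := 6)

U[2][2] = 2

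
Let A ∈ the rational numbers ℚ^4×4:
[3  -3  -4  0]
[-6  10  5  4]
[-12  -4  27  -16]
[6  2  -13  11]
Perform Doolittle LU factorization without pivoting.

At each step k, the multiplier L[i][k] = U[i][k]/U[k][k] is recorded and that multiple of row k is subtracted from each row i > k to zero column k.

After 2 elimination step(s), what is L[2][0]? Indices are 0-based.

L[2][0] = -4

Step 1: pivot at (0,0) is 3.
  row1 ← row1 − (-2)·row0  ⇒  L[1][0]=-2, U row1=(0, 4, -3, 4)
  row2 ← row2 − (-4)·row0  ⇒  L[2][0]=-4, U row2=(0, -16, 11, -16)
  row3 ← row3 − (2)·row0  ⇒  L[3][0]=2, U row3=(0, 8, -5, 11)
Step 2: pivot at (1,1) is 4.
  row2 ← row2 − (-4)·row1  ⇒  L[2][1]=-4, U row2=(0, 0, -1, 0)
  row3 ← row3 − (2)·row1  ⇒  L[3][1]=2, U row3=(0, 0, 1, 3)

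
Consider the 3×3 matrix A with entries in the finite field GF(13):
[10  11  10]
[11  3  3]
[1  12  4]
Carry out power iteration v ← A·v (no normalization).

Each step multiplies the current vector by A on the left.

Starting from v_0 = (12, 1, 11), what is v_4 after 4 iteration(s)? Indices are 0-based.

v_4 = (10, 12, 6)

v_0 = (12, 1, 11).
v_1 = A·v_0 = (7, 12, 3).
v_2 = A·v_1 = (11, 5, 7).
v_3 = A·v_2 = (1, 1, 8).
v_4 = A·v_3 = (10, 12, 6).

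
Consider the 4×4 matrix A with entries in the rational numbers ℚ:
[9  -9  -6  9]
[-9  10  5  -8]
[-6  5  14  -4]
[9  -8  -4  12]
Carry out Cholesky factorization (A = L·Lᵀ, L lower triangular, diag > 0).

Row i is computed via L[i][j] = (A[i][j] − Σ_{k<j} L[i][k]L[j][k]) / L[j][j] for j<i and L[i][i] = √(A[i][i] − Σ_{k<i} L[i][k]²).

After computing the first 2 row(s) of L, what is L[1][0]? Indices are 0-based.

L[1][0] = -3

Step 1: L[0][0] = √(9) = 3.
  L[1][0] = (-9) / L[0][0] = -3.
Step 2: L[1][1] = √(1) = 1.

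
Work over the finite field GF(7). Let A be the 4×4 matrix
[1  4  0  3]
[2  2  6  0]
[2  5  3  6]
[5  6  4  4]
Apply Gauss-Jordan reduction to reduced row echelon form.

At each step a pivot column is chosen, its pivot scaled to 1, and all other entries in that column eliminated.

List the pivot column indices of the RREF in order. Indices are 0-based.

step 1: normalize row 0 (÷1) = (1, 4, 0, 3)
  row 1: subtract 2×row0 = (0, 1, 6, 1)
  row 2: subtract 2×row0 = (0, 4, 3, 0)
  row 3: subtract 5×row0 = (0, 0, 4, 3)
step 2: normalize row 1 (÷1) = (0, 1, 6, 1)
  row 0: subtract 4×row1 = (1, 0, 4, 6)
  row 2: subtract 4×row1 = (0, 0, 0, 3)
step 3: exchange rows 2,3
step 3: normalize row 2 (÷4) = (0, 0, 1, 6)
  row 0: subtract 4×row2 = (1, 0, 0, 3)
  row 1: subtract 6×row2 = (0, 1, 0, 0)
step 4: normalize row 3 (÷3) = (0, 0, 0, 1)
  row 0: subtract 3×row3 = (1, 0, 0, 0)
  row 2: subtract 6×row3 = (0, 0, 1, 0)

pivot columns: 0, 1, 2, 3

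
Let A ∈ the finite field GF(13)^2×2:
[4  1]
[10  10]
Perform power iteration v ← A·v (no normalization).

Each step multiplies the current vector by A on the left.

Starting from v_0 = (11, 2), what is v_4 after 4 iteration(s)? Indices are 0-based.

v_0 = (11, 2).
v_1 = A·v_0 = (7, 0).
v_2 = A·v_1 = (2, 5).
v_3 = A·v_2 = (0, 5).
v_4 = A·v_3 = (5, 11).

v_4 = (5, 11)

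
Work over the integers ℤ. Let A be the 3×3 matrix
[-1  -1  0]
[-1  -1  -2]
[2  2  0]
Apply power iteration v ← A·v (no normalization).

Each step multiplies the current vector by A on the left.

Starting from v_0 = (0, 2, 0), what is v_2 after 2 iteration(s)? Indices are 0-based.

v_0 = (0, 2, 0).
v_1 = A·v_0 = (-2, -2, 4).
v_2 = A·v_1 = (4, -4, -8).

v_2 = (4, -4, -8)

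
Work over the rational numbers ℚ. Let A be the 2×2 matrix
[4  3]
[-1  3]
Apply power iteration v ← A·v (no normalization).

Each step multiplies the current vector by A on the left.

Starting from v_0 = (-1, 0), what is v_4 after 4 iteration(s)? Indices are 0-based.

v_4 = (-22, 133)

v_0 = (-1, 0).
v_1 = A·v_0 = (-4, 1).
v_2 = A·v_1 = (-13, 7).
v_3 = A·v_2 = (-31, 34).
v_4 = A·v_3 = (-22, 133).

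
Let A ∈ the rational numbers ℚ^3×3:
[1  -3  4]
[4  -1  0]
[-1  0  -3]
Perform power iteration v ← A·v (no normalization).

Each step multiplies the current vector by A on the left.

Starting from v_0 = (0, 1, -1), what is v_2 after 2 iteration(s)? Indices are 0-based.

v_0 = (0, 1, -1).
v_1 = A·v_0 = (-7, -1, 3).
v_2 = A·v_1 = (8, -27, -2).

v_2 = (8, -27, -2)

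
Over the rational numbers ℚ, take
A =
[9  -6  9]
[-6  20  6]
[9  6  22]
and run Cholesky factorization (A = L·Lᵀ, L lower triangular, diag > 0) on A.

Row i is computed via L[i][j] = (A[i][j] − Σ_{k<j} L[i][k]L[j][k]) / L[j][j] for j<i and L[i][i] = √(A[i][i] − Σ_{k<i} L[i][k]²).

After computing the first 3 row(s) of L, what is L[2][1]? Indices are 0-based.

L[2][1] = 3

Step 1: L[0][0] = √(9) = 3.
  L[1][0] = (-6) / L[0][0] = -2.
Step 2: L[1][1] = √(16) = 4.
  L[2][0] = (9) / L[0][0] = 3.
  L[2][1] = (12) / L[1][1] = 3.
Step 3: L[2][2] = √(4) = 2.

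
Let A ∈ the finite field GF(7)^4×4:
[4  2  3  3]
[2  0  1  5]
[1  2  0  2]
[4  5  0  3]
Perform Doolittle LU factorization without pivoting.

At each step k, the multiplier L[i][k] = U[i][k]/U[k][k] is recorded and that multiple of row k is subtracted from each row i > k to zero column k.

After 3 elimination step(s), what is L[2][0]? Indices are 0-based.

L[2][0] = 2

k=0: U[0][0]=4
  eliminate (1,0): mult=4, new row 1: (0, 6, 3, 0); set L[1][0]=4
  eliminate (2,0): mult=2, new row 2: (0, 5, 1, 3); set L[2][0]=2
  eliminate (3,0): mult=1, new row 3: (0, 3, 4, 0); set L[3][0]=1
k=1: U[1][1]=6
  eliminate (2,1): mult=2, new row 2: (0, 0, 2, 3); set L[2][1]=2
  eliminate (3,1): mult=4, new row 3: (0, 0, 6, 0); set L[3][1]=4
k=2: U[2][2]=2
  eliminate (3,2): mult=3, new row 3: (0, 0, 0, 5); set L[3][2]=3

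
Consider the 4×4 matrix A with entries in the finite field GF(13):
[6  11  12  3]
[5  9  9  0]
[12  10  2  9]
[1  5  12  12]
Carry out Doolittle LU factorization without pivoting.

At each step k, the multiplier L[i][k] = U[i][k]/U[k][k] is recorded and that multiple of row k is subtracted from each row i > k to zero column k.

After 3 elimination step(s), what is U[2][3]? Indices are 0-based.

U[2][3] = 1

Step 1: pivot at (0,0) is 6.
  row1 ← row1 − (3)·row0  ⇒  L[1][0]=3, U row1=(0, 2, 12, 4)
  row2 ← row2 − (2)·row0  ⇒  L[2][0]=2, U row2=(0, 1, 4, 3)
  row3 ← row3 − (11)·row0  ⇒  L[3][0]=11, U row3=(0, 1, 10, 5)
Step 2: pivot at (1,1) is 2.
  row2 ← row2 − (7)·row1  ⇒  L[2][1]=7, U row2=(0, 0, 11, 1)
  row3 ← row3 − (7)·row1  ⇒  L[3][1]=7, U row3=(0, 0, 4, 3)
Step 3: pivot at (2,2) is 11.
  row3 ← row3 − (11)·row2  ⇒  L[3][2]=11, U row3=(0, 0, 0, 5)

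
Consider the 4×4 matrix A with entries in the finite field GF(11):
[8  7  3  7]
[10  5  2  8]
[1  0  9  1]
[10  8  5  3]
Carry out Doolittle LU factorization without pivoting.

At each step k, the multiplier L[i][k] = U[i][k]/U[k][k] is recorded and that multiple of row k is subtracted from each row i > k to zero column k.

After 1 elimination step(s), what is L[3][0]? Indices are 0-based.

[col 0] pivot 8
  R1 -= 4*R0 → (0, 10, 1, 2)  (L[1][0] := 4)
  R2 -= 7*R0 → (0, 6, 10, 7)  (L[2][0] := 7)
  R3 -= 4*R0 → (0, 2, 4, 8)  (L[3][0] := 4)

L[3][0] = 4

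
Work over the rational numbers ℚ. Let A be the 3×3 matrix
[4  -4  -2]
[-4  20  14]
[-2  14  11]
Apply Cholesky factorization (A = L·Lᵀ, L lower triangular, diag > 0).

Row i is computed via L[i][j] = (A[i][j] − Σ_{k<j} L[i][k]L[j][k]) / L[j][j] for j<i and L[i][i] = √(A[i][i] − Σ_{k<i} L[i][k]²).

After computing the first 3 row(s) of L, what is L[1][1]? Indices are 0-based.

Step 1: L[0][0] = √(4) = 2.
  L[1][0] = (-4) / L[0][0] = -2.
Step 2: L[1][1] = √(16) = 4.
  L[2][0] = (-2) / L[0][0] = -1.
  L[2][1] = (12) / L[1][1] = 3.
Step 3: L[2][2] = √(1) = 1.

L[1][1] = 4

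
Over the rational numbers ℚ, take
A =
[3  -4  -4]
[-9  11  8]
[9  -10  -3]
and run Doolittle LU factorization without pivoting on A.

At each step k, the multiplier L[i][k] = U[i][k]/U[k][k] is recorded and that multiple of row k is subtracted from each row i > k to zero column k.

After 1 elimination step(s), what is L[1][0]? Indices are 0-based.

[col 0] pivot 3
  R1 -= -3*R0 → (0, -1, -4)  (L[1][0] := -3)
  R2 -= 3*R0 → (0, 2, 9)  (L[2][0] := 3)

L[1][0] = -3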